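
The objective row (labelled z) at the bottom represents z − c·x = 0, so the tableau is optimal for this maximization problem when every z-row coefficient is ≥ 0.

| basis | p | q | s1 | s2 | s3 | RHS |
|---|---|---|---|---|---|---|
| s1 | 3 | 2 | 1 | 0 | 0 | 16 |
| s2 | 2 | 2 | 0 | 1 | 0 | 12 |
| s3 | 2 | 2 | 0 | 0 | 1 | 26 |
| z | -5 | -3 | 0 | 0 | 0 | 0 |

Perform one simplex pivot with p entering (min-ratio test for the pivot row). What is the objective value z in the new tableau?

80/3

Ratio test on column p — row 1: 16/3 = 16/3; row 2: 12/2 = 6; row 3: 26/2 = 13. Minimum is 16/3 at row 1 (s1 leaves); pivot element 3.
Pivot on row 1; the z-row RHS becomes 0 − (-5)·(16/3) = 80/3.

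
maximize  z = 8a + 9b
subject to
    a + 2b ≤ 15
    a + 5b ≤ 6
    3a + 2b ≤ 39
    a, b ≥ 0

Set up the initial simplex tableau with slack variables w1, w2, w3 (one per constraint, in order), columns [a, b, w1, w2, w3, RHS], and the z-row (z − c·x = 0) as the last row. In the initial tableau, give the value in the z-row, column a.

The z-row carries the negated objective coefficients: the a entry is -8.

-8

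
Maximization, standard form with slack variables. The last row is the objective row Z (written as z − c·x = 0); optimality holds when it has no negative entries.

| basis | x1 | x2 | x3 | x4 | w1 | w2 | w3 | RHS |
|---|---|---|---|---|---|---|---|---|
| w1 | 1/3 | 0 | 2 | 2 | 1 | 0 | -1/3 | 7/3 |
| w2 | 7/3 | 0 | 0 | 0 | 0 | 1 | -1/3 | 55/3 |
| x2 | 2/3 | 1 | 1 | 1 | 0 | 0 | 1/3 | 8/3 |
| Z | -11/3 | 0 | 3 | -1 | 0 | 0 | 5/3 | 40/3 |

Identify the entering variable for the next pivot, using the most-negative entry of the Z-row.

Negative Z-row entries: x1: -11/3, x4: -1.
The most negative is -11/3 in column x1, so x1 enters.

x1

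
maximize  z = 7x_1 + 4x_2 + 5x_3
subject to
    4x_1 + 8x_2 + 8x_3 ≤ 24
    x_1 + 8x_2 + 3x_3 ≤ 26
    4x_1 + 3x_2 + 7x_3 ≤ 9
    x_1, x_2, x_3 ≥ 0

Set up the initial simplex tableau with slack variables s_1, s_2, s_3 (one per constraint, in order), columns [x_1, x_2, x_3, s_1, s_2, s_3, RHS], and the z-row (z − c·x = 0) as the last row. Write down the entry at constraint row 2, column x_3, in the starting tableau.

3

Constraint 2 has coefficient 3 on x_3.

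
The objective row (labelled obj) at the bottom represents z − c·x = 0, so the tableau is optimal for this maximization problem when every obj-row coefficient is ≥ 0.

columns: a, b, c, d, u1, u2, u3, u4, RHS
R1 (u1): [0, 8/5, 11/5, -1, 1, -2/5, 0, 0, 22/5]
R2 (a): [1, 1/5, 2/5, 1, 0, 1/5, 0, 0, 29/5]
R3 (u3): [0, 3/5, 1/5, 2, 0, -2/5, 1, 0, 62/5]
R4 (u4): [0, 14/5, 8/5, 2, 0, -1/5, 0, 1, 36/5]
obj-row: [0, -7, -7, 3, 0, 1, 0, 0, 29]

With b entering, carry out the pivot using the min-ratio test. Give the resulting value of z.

47

Ratio test on column b — row 1: (22/5)/(8/5) = 11/4; row 2: (29/5)/(1/5) = 29; row 3: (62/5)/(3/5) = 62/3; row 4: (36/5)/(14/5) = 18/7. Minimum is 18/7 at row 4 (u4 leaves); pivot element 14/5.
Pivot on row 4; the obj-row RHS becomes 29 − (-7)·(18/7) = 47.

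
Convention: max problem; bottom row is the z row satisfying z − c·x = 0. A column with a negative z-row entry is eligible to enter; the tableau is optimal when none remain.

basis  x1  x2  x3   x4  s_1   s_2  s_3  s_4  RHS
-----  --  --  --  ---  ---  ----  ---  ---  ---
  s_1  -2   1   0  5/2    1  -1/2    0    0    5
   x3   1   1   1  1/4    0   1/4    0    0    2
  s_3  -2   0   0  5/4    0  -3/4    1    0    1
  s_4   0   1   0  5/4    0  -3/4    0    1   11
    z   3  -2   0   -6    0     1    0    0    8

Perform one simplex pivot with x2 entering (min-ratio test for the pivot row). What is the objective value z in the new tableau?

12

Ratio test on column x2 — row 1: 5/1 = 5; row 2: 2/1 = 2; row 3: entry 0 ≤ 0; row 4: 11/1 = 11. Minimum is 2 at row 2 (x3 leaves); pivot element 1.
Pivot on row 2; the z-row RHS becomes 8 − (-2)·2 = 12.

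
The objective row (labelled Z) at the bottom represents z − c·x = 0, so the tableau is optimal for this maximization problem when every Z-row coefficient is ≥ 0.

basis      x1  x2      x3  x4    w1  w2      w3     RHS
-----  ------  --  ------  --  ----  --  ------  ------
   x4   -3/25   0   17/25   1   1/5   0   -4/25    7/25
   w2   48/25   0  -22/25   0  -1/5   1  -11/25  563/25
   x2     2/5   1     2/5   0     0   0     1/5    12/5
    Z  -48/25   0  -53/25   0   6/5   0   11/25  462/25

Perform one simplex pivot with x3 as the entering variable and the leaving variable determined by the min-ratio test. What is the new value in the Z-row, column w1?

31/17

Ratio test on column x3 — row 1: (7/25)/(17/25) = 7/17; row 2: entry -22/25 ≤ 0; row 3: (12/5)/(2/5) = 6. Minimum is 7/17 at row 1 (x4 leaves); pivot element 17/25.
Divide row 1 by 17/25; eliminate column x3 from the other rows.
Z-row update in column w1: 6/5 − (-53/25)·(5/17) = 31/17.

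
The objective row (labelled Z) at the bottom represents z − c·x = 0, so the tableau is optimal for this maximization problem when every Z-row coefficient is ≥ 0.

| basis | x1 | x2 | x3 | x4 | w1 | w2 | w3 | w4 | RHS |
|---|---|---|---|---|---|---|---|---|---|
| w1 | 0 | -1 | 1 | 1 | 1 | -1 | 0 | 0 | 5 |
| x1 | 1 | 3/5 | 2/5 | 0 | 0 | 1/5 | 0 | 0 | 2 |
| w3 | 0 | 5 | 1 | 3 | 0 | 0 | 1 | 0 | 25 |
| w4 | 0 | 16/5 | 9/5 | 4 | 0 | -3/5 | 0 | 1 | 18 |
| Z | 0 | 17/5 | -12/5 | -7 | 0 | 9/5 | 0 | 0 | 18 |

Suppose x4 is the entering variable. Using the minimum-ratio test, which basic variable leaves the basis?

Column x4 entries and ratios — w1: 5/1 = 5; x1: 0 ≤ 0, skip; w3: 25/3 = 25/3; w4: 18/4 = 9/2.
Smallest ratio is 9/2 in the row of w4, so w4 leaves.

w4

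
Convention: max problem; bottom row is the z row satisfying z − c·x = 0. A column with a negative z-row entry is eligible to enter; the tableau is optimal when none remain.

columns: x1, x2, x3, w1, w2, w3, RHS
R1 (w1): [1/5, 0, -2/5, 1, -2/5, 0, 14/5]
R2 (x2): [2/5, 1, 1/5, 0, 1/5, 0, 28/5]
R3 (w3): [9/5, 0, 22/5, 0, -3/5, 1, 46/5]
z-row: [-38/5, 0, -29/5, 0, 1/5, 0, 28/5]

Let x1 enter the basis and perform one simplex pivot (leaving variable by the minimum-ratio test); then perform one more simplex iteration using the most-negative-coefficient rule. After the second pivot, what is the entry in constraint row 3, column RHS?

Ratio test on column x1 — row 1: (14/5)/(1/5) = 14; row 2: (28/5)/(2/5) = 14; row 3: (46/5)/(9/5) = 46/9. Minimum is 46/9 at row 3 (w3 leaves); pivot element 9/5.
Divide row 3 by 9/5; eliminate column x1 from the other rows.
Second iteration: most negative z-row entry is -7/3 in column w2, so w2 enters.
Ratio test on column w2 — row 1: entry -1/3 ≤ 0; row 2: (32/9)/(1/3) = 32/3; row 3: entry -1/3 ≤ 0. Minimum is 32/3 at row 2 (x2 leaves); pivot element 1/3.
Divide row 2 by 1/3; eliminate column w2 from the other rows.
After both pivots, the entry at constraint row 3, column RHS is 26/3.

26/3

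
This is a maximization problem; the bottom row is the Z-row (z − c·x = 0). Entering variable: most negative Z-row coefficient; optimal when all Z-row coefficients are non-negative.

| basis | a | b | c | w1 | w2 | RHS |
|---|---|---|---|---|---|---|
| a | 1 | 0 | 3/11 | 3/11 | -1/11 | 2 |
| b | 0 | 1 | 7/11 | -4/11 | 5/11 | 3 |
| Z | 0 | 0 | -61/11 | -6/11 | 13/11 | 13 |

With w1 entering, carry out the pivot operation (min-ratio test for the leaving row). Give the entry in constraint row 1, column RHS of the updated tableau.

Ratio test on column w1 — row 1: 2/(3/11) = 22/3; row 2: entry -4/11 ≤ 0. Minimum is 22/3 at row 1 (a leaves); pivot element 3/11.
Divide row 1 by 3/11; eliminate column w1 from the other rows.
In the new row 1, the RHS entry is the old entry divided by the pivot: 2/(3/11) = 22/3.

22/3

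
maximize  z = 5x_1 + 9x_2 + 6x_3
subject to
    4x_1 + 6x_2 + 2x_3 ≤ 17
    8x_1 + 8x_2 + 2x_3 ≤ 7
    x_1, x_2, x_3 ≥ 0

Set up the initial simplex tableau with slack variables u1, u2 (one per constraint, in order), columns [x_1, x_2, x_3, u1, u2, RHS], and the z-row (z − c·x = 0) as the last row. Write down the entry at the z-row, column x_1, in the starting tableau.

The z-row carries the negated objective coefficients: the x_1 entry is -5.

-5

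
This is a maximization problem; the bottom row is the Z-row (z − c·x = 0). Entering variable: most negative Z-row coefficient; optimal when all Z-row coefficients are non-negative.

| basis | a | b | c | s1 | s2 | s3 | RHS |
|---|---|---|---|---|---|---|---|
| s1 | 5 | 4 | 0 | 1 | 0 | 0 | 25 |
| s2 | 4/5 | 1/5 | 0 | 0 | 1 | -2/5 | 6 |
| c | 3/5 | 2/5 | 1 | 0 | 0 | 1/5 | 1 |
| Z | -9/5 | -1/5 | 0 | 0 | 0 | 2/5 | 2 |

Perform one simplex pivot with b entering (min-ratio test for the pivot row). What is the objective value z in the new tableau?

Ratio test on column b — row 1: 25/4 = 25/4; row 2: 6/(1/5) = 30; row 3: 1/(2/5) = 5/2. Minimum is 5/2 at row 3 (c leaves); pivot element 2/5.
Pivot on row 3; the Z-row RHS becomes 2 − (-1/5)·(5/2) = 5/2.

5/2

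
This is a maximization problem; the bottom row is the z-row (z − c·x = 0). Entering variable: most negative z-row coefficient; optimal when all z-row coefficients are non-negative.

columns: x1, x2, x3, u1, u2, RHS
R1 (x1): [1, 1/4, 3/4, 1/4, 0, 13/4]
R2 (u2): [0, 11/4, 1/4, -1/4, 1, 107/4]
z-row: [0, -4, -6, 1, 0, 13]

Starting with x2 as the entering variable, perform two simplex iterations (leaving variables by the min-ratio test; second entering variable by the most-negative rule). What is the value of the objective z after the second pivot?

Ratio test on column x2 — row 1: (13/4)/(1/4) = 13; row 2: (107/4)/(11/4) = 107/11. Minimum is 107/11 at row 2 (u2 leaves); pivot element 11/4.
Pivot on row 2; the z-row RHS becomes 13 − (-4)·(107/11) = 571/11.
Next entering variable (most negative z-row entry -62/11): x3.
Ratio test on column x3 — row 1: (9/11)/(8/11) = 9/8; row 2: (107/11)/(1/11) = 107. Minimum is 9/8 at row 1 (x1 leaves); pivot element 8/11.
After the second pivot the z-row RHS is 571/11 − (-62/11)·(9/8) = 233/4.

233/4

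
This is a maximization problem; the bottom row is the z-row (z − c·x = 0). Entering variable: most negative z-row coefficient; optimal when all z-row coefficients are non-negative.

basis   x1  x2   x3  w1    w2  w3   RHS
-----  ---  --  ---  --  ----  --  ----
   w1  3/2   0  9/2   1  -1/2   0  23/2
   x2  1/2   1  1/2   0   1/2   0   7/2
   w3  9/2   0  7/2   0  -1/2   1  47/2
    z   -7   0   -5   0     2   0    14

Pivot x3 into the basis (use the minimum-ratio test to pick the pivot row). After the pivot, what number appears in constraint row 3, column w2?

-1/9

Ratio test on column x3 — row 1: (23/2)/(9/2) = 23/9; row 2: (7/2)/(1/2) = 7; row 3: (47/2)/(7/2) = 47/7. Minimum is 23/9 at row 1 (w1 leaves); pivot element 9/2.
Divide row 1 by 9/2; eliminate column x3 from the other rows.
Row 3 update in column w2: -1/2 − (7/2)·(-1/9) = -1/9.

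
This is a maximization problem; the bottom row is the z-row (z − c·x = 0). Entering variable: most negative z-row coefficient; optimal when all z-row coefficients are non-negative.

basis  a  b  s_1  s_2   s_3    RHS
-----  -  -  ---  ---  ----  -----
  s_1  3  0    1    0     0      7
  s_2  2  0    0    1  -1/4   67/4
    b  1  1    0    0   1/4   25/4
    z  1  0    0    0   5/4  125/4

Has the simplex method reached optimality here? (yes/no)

Every z-row coefficient is ≥ 0, so the tableau is optimal.

yes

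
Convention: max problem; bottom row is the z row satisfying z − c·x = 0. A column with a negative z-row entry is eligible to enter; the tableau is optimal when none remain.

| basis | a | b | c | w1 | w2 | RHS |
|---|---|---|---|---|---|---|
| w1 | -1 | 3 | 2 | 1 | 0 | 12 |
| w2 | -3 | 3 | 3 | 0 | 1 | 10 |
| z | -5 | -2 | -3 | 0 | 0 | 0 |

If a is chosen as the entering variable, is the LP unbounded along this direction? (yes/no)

yes

Every constraint-row entry in column a is ≤ 0, so increasing a is unbounded.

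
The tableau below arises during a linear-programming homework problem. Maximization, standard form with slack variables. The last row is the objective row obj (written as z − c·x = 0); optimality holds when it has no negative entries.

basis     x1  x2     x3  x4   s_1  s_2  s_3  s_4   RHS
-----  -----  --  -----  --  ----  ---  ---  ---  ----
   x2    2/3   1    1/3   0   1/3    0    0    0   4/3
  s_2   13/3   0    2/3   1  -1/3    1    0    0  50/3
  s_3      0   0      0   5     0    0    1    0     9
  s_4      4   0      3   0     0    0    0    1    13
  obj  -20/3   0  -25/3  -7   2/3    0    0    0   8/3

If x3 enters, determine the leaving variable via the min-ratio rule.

x2

Column x3 entries and ratios — x2: (4/3)/(1/3) = 4; s_2: (50/3)/(2/3) = 25; s_3: 0 ≤ 0, skip; s_4: 13/3 = 13/3.
Smallest ratio is 4 in the row of x2, so x2 leaves.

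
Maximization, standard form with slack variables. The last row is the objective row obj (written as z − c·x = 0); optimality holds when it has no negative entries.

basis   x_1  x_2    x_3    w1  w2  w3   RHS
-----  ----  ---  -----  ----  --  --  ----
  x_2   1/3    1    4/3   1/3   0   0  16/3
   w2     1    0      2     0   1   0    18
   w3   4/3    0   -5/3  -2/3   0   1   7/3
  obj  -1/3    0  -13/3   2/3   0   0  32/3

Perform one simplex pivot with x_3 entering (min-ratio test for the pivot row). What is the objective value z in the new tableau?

Ratio test on column x_3 — row 1: (16/3)/(4/3) = 4; row 2: 18/2 = 9; row 3: entry -5/3 ≤ 0. Minimum is 4 at row 1 (x_2 leaves); pivot element 4/3.
Pivot on row 1; the obj-row RHS becomes 32/3 − (-13/3)·4 = 28.

28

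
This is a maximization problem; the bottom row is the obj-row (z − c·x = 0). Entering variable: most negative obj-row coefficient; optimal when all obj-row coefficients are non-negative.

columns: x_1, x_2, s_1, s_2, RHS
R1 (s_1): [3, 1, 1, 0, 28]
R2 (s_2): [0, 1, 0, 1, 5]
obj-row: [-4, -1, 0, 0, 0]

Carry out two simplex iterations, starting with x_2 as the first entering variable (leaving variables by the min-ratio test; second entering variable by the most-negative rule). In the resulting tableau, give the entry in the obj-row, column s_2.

Ratio test on column x_2 — row 1: 28/1 = 28; row 2: 5/1 = 5. Minimum is 5 at row 2 (s_2 leaves); pivot element 1.
Divide row 2 by 1; eliminate column x_2 from the other rows.
Second iteration: most negative obj-row entry is -4 in column x_1, so x_1 enters.
Ratio test on column x_1 — row 1: 23/3 = 23/3; row 2: entry 0 ≤ 0. Minimum is 23/3 at row 1 (s_1 leaves); pivot element 3.
Divide row 1 by 3; eliminate column x_1 from the other rows.
After both pivots, the entry at the obj-row, column s_2 is -1/3.

-1/3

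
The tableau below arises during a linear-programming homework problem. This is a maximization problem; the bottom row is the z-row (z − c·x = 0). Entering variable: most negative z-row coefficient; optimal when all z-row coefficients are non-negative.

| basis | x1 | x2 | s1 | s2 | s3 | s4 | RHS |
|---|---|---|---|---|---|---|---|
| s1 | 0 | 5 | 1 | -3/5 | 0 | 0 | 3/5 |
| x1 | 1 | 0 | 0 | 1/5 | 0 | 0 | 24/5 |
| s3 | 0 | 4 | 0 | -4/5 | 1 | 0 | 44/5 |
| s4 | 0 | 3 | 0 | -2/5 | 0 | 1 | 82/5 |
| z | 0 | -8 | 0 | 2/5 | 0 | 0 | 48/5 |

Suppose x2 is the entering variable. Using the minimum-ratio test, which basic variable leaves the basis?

Column x2 entries and ratios — s1: (3/5)/5 = 3/25; x1: 0 ≤ 0, skip; s3: (44/5)/4 = 11/5; s4: (82/5)/3 = 82/15.
Smallest ratio is 3/25 in the row of s1, so s1 leaves.

s1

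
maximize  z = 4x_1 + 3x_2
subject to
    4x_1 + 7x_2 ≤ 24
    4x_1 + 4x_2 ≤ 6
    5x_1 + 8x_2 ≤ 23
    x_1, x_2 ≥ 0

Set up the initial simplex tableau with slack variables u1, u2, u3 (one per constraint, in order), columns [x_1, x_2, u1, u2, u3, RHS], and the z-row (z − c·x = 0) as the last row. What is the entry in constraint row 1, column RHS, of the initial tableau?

The RHS of constraint 1 is b_1 = 24.

24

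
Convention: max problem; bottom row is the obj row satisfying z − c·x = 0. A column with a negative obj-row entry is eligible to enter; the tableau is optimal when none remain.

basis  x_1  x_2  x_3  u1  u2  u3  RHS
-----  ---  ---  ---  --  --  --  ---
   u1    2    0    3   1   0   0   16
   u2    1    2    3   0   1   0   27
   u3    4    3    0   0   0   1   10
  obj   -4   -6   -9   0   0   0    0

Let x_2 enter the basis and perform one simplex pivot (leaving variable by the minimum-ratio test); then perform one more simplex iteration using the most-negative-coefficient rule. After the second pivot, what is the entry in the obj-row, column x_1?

10

Ratio test on column x_2 — row 1: entry 0 ≤ 0; row 2: 27/2 = 27/2; row 3: 10/3 = 10/3. Minimum is 10/3 at row 3 (u3 leaves); pivot element 3.
Divide row 3 by 3; eliminate column x_2 from the other rows.
Second iteration: most negative obj-row entry is -9 in column x_3, so x_3 enters.
Ratio test on column x_3 — row 1: 16/3 = 16/3; row 2: (61/3)/3 = 61/9; row 3: entry 0 ≤ 0. Minimum is 16/3 at row 1 (u1 leaves); pivot element 3.
Divide row 1 by 3; eliminate column x_3 from the other rows.
After both pivots, the entry at the obj-row, column x_1 is 10.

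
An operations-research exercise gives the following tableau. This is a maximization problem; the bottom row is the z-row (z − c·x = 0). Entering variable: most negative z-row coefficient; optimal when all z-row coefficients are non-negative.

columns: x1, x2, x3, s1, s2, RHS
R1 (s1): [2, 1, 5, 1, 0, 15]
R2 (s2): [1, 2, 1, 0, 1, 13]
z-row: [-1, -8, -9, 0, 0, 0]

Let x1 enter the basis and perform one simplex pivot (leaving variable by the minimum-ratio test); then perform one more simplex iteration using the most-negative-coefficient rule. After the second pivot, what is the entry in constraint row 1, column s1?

2/3

Ratio test on column x1 — row 1: 15/2 = 15/2; row 2: 13/1 = 13. Minimum is 15/2 at row 1 (s1 leaves); pivot element 2.
Divide row 1 by 2; eliminate column x1 from the other rows.
Second iteration: most negative z-row entry is -15/2 in column x2, so x2 enters.
Ratio test on column x2 — row 1: (15/2)/(1/2) = 15; row 2: (11/2)/(3/2) = 11/3. Minimum is 11/3 at row 2 (s2 leaves); pivot element 3/2.
Divide row 2 by 3/2; eliminate column x2 from the other rows.
After both pivots, the entry at constraint row 1, column s1 is 2/3.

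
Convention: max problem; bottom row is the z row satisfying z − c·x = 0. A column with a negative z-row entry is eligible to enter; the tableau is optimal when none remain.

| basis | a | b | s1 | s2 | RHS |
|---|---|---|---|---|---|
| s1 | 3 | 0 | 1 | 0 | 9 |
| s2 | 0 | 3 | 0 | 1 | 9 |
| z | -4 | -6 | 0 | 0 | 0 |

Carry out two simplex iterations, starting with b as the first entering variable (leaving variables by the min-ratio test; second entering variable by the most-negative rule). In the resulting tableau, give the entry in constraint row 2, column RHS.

3

Ratio test on column b — row 1: entry 0 ≤ 0; row 2: 9/3 = 3. Minimum is 3 at row 2 (s2 leaves); pivot element 3.
Divide row 2 by 3; eliminate column b from the other rows.
Second iteration: most negative z-row entry is -4 in column a, so a enters.
Ratio test on column a — row 1: 9/3 = 3; row 2: entry 0 ≤ 0. Minimum is 3 at row 1 (s1 leaves); pivot element 3.
Divide row 1 by 3; eliminate column a from the other rows.
After both pivots, the entry at constraint row 2, column RHS is 3.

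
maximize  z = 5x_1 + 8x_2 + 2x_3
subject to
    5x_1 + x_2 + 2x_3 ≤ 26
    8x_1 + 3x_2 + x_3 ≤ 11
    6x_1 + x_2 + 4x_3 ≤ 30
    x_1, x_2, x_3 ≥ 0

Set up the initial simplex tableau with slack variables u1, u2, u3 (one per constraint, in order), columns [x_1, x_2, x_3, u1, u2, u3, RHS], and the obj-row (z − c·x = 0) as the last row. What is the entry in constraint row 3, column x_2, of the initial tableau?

1

Constraint 3 has coefficient 1 on x_2.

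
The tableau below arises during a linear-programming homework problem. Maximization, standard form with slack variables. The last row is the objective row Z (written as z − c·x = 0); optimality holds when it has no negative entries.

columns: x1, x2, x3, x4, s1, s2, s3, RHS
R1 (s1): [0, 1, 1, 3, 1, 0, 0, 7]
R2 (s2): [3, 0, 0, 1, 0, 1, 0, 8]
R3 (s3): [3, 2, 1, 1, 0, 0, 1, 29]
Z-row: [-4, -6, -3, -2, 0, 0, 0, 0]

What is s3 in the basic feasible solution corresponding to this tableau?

29

s3 is basic (row 3); its value is the RHS of that row, 29.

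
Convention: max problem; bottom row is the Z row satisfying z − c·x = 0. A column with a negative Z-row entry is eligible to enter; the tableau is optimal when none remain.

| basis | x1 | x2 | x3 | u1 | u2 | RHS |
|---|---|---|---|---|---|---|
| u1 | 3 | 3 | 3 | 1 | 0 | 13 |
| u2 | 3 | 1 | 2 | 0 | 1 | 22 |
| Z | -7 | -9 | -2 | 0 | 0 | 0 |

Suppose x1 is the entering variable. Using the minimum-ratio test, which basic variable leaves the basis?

Column x1 entries and ratios — u1: 13/3 = 13/3; u2: 22/3 = 22/3.
Smallest ratio is 13/3 in the row of u1, so u1 leaves.

u1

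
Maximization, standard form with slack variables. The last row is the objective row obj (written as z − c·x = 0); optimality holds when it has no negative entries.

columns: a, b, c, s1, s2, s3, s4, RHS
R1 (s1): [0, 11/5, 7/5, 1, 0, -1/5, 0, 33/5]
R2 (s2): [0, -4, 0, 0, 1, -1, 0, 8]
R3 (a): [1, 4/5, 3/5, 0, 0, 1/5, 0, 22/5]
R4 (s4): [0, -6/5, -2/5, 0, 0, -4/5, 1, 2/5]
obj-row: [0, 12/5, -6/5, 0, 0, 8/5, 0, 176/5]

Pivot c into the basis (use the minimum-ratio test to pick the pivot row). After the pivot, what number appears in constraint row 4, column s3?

-6/7

Ratio test on column c — row 1: (33/5)/(7/5) = 33/7; row 2: entry 0 ≤ 0; row 3: (22/5)/(3/5) = 22/3; row 4: entry -2/5 ≤ 0. Minimum is 33/7 at row 1 (s1 leaves); pivot element 7/5.
Divide row 1 by 7/5; eliminate column c from the other rows.
Row 4 update in column s3: -4/5 − (-2/5)·(-1/7) = -6/7.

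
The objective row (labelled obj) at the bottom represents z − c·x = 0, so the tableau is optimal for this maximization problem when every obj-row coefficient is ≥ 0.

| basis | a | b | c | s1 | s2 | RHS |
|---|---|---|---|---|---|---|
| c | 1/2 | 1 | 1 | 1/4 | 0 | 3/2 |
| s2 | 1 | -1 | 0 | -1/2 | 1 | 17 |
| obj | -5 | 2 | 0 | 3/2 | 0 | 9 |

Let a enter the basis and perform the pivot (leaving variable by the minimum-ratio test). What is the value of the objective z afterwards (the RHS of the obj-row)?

24

Ratio test on column a — row 1: (3/2)/(1/2) = 3; row 2: 17/1 = 17. Minimum is 3 at row 1 (c leaves); pivot element 1/2.
Pivot on row 1; the obj-row RHS becomes 9 − (-5)·3 = 24.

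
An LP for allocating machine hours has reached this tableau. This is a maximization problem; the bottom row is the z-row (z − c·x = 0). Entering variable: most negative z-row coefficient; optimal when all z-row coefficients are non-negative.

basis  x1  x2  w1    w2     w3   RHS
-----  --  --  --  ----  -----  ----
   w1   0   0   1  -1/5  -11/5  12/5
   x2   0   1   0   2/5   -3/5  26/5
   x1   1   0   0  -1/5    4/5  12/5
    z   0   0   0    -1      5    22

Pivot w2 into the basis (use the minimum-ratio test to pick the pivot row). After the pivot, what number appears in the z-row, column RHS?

Ratio test on column w2 — row 1: entry -1/5 ≤ 0; row 2: (26/5)/(2/5) = 13; row 3: entry -1/5 ≤ 0. Minimum is 13 at row 2 (x2 leaves); pivot element 2/5.
Divide row 2 by 2/5; eliminate column w2 from the other rows.
z-row update in column RHS: 22 − (-1)·13 = 35.

35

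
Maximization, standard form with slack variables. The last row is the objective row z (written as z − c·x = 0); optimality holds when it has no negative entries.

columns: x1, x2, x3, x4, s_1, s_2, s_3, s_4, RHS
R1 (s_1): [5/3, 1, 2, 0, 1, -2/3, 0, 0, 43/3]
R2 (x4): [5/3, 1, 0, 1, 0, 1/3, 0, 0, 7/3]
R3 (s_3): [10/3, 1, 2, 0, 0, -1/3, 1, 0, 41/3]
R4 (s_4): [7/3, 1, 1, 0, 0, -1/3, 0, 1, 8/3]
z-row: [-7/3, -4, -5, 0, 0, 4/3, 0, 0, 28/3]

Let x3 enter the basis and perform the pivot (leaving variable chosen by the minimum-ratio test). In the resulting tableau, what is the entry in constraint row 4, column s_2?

Ratio test on column x3 — row 1: (43/3)/2 = 43/6; row 2: entry 0 ≤ 0; row 3: (41/3)/2 = 41/6; row 4: (8/3)/1 = 8/3. Minimum is 8/3 at row 4 (s_4 leaves); pivot element 1.
Divide row 4 by 1; eliminate column x3 from the other rows.
In the new row 4, the s_2 entry is the old entry divided by the pivot: (-1/3)/1 = -1/3.

-1/3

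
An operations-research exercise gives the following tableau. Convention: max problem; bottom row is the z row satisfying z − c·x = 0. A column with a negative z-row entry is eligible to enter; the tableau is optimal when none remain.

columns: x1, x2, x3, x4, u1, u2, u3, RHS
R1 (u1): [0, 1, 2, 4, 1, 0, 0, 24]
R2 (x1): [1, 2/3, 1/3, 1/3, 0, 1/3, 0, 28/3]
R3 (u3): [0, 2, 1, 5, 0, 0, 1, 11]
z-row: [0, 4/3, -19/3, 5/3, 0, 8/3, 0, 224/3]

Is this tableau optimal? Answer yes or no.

The z-row has a negative entry -19/3 in column x3, so it is not optimal.

no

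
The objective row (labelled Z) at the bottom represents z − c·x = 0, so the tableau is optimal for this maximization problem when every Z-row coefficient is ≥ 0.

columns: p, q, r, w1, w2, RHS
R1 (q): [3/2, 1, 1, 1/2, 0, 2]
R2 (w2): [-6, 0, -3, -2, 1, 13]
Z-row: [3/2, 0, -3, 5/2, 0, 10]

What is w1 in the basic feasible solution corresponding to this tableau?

0

w1 is not in the basis, so in the current basic feasible solution w1 = 0.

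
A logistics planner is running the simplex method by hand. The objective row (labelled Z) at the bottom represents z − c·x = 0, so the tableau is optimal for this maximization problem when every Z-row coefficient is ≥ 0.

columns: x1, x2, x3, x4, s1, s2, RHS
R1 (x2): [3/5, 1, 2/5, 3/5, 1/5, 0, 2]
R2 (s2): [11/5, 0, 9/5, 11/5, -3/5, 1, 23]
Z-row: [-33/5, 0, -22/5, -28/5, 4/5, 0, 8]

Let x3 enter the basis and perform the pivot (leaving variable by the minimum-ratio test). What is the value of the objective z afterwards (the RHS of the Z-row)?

30

Ratio test on column x3 — row 1: 2/(2/5) = 5; row 2: 23/(9/5) = 115/9. Minimum is 5 at row 1 (x2 leaves); pivot element 2/5.
Pivot on row 1; the Z-row RHS becomes 8 − (-22/5)·5 = 30.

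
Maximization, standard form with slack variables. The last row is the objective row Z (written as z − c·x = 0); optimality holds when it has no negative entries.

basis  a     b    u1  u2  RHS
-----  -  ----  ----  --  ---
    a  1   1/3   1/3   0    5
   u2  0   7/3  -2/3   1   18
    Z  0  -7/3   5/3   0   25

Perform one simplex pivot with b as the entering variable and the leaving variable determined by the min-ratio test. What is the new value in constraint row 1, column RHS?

Ratio test on column b — row 1: 5/(1/3) = 15; row 2: 18/(7/3) = 54/7. Minimum is 54/7 at row 2 (u2 leaves); pivot element 7/3.
Divide row 2 by 7/3; eliminate column b from the other rows.
Row 1 update in column RHS: 5 − (1/3)·(54/7) = 17/7.

17/7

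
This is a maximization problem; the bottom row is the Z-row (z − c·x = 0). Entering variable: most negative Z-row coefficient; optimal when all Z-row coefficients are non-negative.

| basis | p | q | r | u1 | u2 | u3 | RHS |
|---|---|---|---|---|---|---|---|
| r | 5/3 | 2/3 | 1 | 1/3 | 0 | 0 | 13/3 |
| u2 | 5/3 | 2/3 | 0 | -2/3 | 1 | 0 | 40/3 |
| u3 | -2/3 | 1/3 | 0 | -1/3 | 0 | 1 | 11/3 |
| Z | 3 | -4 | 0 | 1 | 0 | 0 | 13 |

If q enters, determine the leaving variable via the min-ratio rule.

Column q entries and ratios — r: (13/3)/(2/3) = 13/2; u2: (40/3)/(2/3) = 20; u3: (11/3)/(1/3) = 11.
Smallest ratio is 13/2 in the row of r, so r leaves.

r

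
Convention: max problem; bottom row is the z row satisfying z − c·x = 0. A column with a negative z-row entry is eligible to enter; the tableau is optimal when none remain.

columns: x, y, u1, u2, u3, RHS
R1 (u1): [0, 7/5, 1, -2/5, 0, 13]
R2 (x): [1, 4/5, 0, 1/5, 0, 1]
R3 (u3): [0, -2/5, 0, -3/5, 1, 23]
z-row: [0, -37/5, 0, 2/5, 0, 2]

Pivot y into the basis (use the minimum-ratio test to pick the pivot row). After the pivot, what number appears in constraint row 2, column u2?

Ratio test on column y — row 1: 13/(7/5) = 65/7; row 2: 1/(4/5) = 5/4; row 3: entry -2/5 ≤ 0. Minimum is 5/4 at row 2 (x leaves); pivot element 4/5.
Divide row 2 by 4/5; eliminate column y from the other rows.
In the new row 2, the u2 entry is the old entry divided by the pivot: (1/5)/(4/5) = 1/4.

1/4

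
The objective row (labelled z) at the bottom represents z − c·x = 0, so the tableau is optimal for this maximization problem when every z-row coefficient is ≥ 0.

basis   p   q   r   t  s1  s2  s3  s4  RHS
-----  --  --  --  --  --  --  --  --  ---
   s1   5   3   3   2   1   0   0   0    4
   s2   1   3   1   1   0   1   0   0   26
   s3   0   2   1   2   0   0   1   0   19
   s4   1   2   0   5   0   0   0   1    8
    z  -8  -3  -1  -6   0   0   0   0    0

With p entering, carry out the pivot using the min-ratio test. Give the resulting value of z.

32/5

Ratio test on column p — row 1: 4/5 = 4/5; row 2: 26/1 = 26; row 3: entry 0 ≤ 0; row 4: 8/1 = 8. Minimum is 4/5 at row 1 (s1 leaves); pivot element 5.
Pivot on row 1; the z-row RHS becomes 0 − (-8)·(4/5) = 32/5.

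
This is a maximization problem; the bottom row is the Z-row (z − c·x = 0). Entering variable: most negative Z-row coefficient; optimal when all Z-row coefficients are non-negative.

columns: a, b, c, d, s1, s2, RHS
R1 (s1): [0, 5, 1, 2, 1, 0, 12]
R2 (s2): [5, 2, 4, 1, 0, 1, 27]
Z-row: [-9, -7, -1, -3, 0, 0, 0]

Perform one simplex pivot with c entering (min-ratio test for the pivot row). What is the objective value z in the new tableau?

Ratio test on column c — row 1: 12/1 = 12; row 2: 27/4 = 27/4. Minimum is 27/4 at row 2 (s2 leaves); pivot element 4.
Pivot on row 2; the Z-row RHS becomes 0 − (-1)·(27/4) = 27/4.

27/4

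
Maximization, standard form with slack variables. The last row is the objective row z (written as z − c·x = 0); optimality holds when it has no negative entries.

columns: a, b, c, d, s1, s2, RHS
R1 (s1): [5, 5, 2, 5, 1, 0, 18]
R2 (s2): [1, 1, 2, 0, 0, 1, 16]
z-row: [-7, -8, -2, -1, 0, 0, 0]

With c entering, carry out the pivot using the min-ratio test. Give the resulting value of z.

16

Ratio test on column c — row 1: 18/2 = 9; row 2: 16/2 = 8. Minimum is 8 at row 2 (s2 leaves); pivot element 2.
Pivot on row 2; the z-row RHS becomes 0 − (-2)·8 = 16.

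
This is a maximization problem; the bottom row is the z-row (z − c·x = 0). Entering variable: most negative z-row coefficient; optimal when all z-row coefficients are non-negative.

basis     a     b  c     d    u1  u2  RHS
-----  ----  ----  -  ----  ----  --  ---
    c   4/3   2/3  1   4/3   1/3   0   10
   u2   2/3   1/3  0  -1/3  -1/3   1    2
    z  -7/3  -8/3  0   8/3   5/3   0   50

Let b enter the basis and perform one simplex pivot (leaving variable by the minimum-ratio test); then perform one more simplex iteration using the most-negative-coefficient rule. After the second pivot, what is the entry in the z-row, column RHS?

72

Ratio test on column b — row 1: 10/(2/3) = 15; row 2: 2/(1/3) = 6. Minimum is 6 at row 2 (u2 leaves); pivot element 1/3.
Divide row 2 by 1/3; eliminate column b from the other rows.
Second iteration: most negative z-row entry is -1 in column u1, so u1 enters.
Ratio test on column u1 — row 1: 6/1 = 6; row 2: entry -1 ≤ 0. Minimum is 6 at row 1 (c leaves); pivot element 1.
Divide row 1 by 1; eliminate column u1 from the other rows.
After both pivots, the entry at the z-row, column RHS is 72.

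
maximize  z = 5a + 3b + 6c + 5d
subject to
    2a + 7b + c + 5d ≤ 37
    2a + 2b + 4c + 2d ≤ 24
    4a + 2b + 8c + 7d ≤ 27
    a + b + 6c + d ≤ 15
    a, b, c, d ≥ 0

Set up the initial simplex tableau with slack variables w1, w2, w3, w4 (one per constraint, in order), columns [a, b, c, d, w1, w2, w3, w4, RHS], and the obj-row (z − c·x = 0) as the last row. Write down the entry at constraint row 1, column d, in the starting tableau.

Constraint 1 has coefficient 5 on d.

5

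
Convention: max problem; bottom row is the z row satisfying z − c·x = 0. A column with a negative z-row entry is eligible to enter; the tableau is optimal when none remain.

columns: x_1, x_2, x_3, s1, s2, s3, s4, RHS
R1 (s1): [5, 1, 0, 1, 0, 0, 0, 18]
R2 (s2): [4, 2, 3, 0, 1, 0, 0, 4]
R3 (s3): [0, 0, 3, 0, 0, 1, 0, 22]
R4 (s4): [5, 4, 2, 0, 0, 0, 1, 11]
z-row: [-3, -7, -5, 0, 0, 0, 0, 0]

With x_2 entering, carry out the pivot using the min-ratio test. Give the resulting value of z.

Ratio test on column x_2 — row 1: 18/1 = 18; row 2: 4/2 = 2; row 3: entry 0 ≤ 0; row 4: 11/4 = 11/4. Minimum is 2 at row 2 (s2 leaves); pivot element 2.
Pivot on row 2; the z-row RHS becomes 0 − (-7)·2 = 14.

14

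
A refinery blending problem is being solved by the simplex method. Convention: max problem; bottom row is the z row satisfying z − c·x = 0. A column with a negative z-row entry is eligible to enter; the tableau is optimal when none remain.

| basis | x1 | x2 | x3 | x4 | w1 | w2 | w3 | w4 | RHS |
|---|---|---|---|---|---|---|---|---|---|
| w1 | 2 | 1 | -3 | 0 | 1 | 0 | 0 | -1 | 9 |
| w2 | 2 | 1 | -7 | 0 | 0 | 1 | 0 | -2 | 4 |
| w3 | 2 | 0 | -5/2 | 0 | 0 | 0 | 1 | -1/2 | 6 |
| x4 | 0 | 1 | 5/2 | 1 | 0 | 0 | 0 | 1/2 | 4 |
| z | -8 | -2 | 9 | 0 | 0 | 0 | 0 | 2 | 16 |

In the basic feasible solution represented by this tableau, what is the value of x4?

x4 is basic (row 4); its value is the RHS of that row, 4.

4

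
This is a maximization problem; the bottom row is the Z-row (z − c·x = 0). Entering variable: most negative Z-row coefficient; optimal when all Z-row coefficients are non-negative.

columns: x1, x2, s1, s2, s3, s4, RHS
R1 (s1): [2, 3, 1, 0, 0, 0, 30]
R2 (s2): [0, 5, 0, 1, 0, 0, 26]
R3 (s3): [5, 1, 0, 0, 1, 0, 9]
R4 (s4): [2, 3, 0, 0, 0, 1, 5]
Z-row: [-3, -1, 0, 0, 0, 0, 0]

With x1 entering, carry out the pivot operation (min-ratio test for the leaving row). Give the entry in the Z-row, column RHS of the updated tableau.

Ratio test on column x1 — row 1: 30/2 = 15; row 2: entry 0 ≤ 0; row 3: 9/5 = 9/5; row 4: 5/2 = 5/2. Minimum is 9/5 at row 3 (s3 leaves); pivot element 5.
Divide row 3 by 5; eliminate column x1 from the other rows.
Z-row update in column RHS: 0 − (-3)·(9/5) = 27/5.

27/5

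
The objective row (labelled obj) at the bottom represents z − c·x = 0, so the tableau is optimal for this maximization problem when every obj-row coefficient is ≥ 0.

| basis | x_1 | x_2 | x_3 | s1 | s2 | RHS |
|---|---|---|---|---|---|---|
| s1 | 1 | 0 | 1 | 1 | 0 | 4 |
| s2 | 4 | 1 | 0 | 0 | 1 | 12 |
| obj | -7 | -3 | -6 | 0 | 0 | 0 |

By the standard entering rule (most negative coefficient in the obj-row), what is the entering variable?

Negative obj-row entries: x_1: -7, x_2: -3, x_3: -6.
The most negative is -7 in column x_1, so x_1 enters.

x_1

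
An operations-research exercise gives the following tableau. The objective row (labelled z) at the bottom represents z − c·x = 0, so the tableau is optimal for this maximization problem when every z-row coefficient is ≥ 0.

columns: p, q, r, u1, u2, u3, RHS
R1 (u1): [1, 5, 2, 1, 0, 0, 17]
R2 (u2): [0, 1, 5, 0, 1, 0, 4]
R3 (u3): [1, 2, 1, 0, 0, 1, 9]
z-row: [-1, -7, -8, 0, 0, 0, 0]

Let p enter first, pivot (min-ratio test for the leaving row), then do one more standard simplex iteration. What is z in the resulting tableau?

Ratio test on column p — row 1: 17/1 = 17; row 2: entry 0 ≤ 0; row 3: 9/1 = 9. Minimum is 9 at row 3 (u3 leaves); pivot element 1.
Pivot on row 3; the z-row RHS becomes 0 − (-1)·9 = 9.
Next entering variable (most negative z-row entry -7): r.
Ratio test on column r — row 1: 8/1 = 8; row 2: 4/5 = 4/5; row 3: 9/1 = 9. Minimum is 4/5 at row 2 (u2 leaves); pivot element 5.
After the second pivot the z-row RHS is 9 − (-7)·(4/5) = 73/5.

73/5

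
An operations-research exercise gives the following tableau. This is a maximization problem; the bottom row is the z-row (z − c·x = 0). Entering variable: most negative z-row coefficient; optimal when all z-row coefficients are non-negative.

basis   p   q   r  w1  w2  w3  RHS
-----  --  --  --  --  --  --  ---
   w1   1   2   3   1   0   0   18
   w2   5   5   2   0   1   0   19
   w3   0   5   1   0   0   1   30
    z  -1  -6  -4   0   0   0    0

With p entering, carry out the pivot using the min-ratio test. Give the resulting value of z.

Ratio test on column p — row 1: 18/1 = 18; row 2: 19/5 = 19/5; row 3: entry 0 ≤ 0. Minimum is 19/5 at row 2 (w2 leaves); pivot element 5.
Pivot on row 2; the z-row RHS becomes 0 − (-1)·(19/5) = 19/5.

19/5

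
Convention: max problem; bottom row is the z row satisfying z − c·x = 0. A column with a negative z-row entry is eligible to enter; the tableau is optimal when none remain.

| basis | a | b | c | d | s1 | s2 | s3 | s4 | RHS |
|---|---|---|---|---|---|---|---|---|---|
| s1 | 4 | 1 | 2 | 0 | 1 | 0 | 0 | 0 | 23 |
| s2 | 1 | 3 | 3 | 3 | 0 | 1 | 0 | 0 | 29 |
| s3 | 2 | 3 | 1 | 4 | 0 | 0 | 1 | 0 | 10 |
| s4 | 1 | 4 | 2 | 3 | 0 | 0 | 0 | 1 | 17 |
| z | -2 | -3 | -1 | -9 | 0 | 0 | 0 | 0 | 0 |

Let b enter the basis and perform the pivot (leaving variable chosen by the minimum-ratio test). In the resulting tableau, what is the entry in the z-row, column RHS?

Ratio test on column b — row 1: 23/1 = 23; row 2: 29/3 = 29/3; row 3: 10/3 = 10/3; row 4: 17/4 = 17/4. Minimum is 10/3 at row 3 (s3 leaves); pivot element 3.
Divide row 3 by 3; eliminate column b from the other rows.
z-row update in column RHS: 0 − (-3)·(10/3) = 10.

10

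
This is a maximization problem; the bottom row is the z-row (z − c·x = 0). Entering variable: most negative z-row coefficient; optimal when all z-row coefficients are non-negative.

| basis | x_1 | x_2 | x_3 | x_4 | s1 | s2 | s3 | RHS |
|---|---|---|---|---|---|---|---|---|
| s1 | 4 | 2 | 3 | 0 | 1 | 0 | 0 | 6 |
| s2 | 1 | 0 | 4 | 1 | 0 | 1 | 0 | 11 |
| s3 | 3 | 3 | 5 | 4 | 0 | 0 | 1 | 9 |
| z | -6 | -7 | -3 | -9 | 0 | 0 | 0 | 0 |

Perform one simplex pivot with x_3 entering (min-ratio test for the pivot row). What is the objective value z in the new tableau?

27/5

Ratio test on column x_3 — row 1: 6/3 = 2; row 2: 11/4 = 11/4; row 3: 9/5 = 9/5. Minimum is 9/5 at row 3 (s3 leaves); pivot element 5.
Pivot on row 3; the z-row RHS becomes 0 − (-3)·(9/5) = 27/5.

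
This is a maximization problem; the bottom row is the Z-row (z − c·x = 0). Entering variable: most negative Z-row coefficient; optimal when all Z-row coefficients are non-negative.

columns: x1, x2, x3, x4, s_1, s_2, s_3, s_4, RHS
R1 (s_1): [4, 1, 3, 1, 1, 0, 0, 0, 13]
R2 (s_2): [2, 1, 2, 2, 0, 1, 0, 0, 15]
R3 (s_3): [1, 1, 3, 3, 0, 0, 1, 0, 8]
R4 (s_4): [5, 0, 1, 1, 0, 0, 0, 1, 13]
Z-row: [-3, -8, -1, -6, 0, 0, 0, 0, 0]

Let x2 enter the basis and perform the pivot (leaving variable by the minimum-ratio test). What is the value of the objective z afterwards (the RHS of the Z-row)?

Ratio test on column x2 — row 1: 13/1 = 13; row 2: 15/1 = 15; row 3: 8/1 = 8; row 4: entry 0 ≤ 0. Minimum is 8 at row 3 (s_3 leaves); pivot element 1.
Pivot on row 3; the Z-row RHS becomes 0 − (-8)·8 = 64.

64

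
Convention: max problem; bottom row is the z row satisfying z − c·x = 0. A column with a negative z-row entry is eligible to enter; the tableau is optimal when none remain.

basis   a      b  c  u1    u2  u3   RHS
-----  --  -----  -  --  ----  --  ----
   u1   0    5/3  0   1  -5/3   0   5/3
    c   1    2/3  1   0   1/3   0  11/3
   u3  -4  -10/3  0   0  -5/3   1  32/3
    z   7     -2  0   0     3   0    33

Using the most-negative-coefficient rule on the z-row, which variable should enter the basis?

b

Negative z-row entries: b: -2.
The most negative is -2 in column b, so b enters.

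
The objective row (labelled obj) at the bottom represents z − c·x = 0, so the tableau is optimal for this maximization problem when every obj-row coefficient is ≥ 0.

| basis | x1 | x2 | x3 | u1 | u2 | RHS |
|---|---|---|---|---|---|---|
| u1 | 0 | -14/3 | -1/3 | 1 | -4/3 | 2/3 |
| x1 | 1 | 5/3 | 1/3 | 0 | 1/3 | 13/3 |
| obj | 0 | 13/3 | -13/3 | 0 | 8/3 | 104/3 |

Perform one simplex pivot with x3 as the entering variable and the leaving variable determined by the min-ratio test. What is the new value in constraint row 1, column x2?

Ratio test on column x3 — row 1: entry -1/3 ≤ 0; row 2: (13/3)/(1/3) = 13. Minimum is 13 at row 2 (x1 leaves); pivot element 1/3.
Divide row 2 by 1/3; eliminate column x3 from the other rows.
Row 1 update in column x2: -14/3 − (-1/3)·5 = -3.

-3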